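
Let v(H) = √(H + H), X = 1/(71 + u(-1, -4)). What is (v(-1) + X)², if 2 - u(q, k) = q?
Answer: -10951/5476 + I*√2/37 ≈ -1.9998 + 0.038222*I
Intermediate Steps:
u(q, k) = 2 - q
X = 1/74 (X = 1/(71 + (2 - 1*(-1))) = 1/(71 + (2 + 1)) = 1/(71 + 3) = 1/74 ≈ 0.013514)
v(H) = √2*√H (v(H) = √(2*H) = √2*√H)
(v(-1) + X)² = (√2*√(-1) + 1/74)² = (√2*I + 1/74)² = (I*√2 + 1/74)² = (1/74 + I*√2)²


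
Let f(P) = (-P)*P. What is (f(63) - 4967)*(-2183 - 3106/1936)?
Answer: 2362116549/121 ≈ 1.9522e+7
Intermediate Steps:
f(P) = -P²
(f(63) - 4967)*(-2183 - 3106/1936) = (-1*63² - 4967)*(-2183 - 3106/1936) = (-1*3969 - 4967)*(-2183 - 3106*1/1936) = (-3969 - 4967)*(-2183 - 1553/968) = -8936*(-2114697/968) = 2362116549/121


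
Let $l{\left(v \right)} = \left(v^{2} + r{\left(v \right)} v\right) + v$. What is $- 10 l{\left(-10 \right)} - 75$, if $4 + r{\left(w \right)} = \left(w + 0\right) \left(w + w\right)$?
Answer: $18625$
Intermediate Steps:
$r{\left(w \right)} = -4 + 2 w^{2}$ ($r{\left(w \right)} = -4 + \left(w + 0\right) \left(w + w\right) = -4 + w 2 w = -4 + 2 w^{2}$)
$l{\left(v \right)} = v + v^{2} + v \left(-4 + 2 v^{2}\right)$ ($l{\left(v \right)} = \left(v^{2} + \left(-4 + 2 v^{2}\right) v\right) + v = \left(v^{2} + v \left(-4 + 2 v^{2}\right)\right) + v = v + v^{2} + v \left(-4 + 2 v^{2}\right)$)
$- 10 l{\left(-10 \right)} - 75 = - 10 \left(- 10 \left(-3 - 10 + 2 \left(-10\right)^{2}\right)\right) - 75 = - 10 \left(- 10 \left(-3 - 10 + 2 \cdot 100\right)\right) - 75 = - 10 \left(- 10 \left(-3 - 10 + 200\right)\right) - 75 = - 10 \left(\left(-10\right) 187\right) - 75 = \left(-10\right) \left(-1870\right) - 75 = 18700 - 75 = 18625$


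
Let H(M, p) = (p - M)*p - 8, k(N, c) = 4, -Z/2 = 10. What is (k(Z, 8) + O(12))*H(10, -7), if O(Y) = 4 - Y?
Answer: -444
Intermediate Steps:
Z = -20 (Z = -2*10 = -20)
H(M, p) = -8 + p*(p - M) (H(M, p) = p*(p - M) - 8 = -8 + p*(p - M))
(k(Z, 8) + O(12))*H(10, -7) = (4 + (4 - 1*12))*(-8 + (-7)² - 1*10*(-7)) = (4 + (4 - 12))*(-8 + 49 + 70) = (4 - 8)*111 = -4*111 = -444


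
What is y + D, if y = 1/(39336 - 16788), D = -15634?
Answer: -352515431/22548 ≈ -15634.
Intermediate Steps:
y = 1/22548 ≈ 4.4350e-5
y + D = 1/22548 - 15634 = -352515431/22548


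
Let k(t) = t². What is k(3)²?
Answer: 81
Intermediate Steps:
k(3)² = (3²)² = 9² = 81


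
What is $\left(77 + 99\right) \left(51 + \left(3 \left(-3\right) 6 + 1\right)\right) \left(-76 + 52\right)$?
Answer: $8448$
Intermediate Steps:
$\left(77 + 99\right) \left(51 + \left(3 \left(-3\right) 6 + 1\right)\right) \left(-76 + 52\right) = 176 \left(51 + \left(\left(-9\right) 6 + 1\right)\right) \left(-24\right) = 176 \left(51 + \left(-54 + 1\right)\right) \left(-24\right) = 176 \left(51 - 53\right) \left(-24\right) = 176 \left(\left(-2\right) \left(-24\right)\right) = 176 \cdot 48 = 8448$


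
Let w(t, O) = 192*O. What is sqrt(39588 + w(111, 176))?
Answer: 2*sqrt(18345) ≈ 270.89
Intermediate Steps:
sqrt(39588 + w(111, 176)) = sqrt(39588 + 192*176) = sqrt(39588 + 33792) = sqrt(73380) = 2*sqrt(18345)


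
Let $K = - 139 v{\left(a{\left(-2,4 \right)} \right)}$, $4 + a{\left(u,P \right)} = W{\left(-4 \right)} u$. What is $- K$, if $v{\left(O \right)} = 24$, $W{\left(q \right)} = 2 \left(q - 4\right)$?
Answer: $3336$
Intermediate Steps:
$W{\left(q \right)} = -8 + 2 q$ ($W{\left(q \right)} = 2 \left(-4 + q\right) = -8 + 2 q$)
$a{\left(u,P \right)} = -4 - 16 u$ ($a{\left(u,P \right)} = -4 + \left(-8 + 2 \left(-4\right)\right) u = -4 + \left(-8 - 8\right) u = -4 - 16 u$)
$K = -3336$ ($K = \left(-139\right) 24 = -3336$)
$- K = \left(-1\right) \left(-3336\right) = 3336$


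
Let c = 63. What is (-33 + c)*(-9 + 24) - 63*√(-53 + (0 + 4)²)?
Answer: 450 - 63*I*√37 ≈ 450.0 - 383.21*I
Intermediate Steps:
(-33 + c)*(-9 + 24) - 63*√(-53 + (0 + 4)²) = (-33 + 63)*(-9 + 24) - 63*√(-53 + (0 + 4)²) = 30*15 - 63*√(-53 + 4²) = 450 - 63*√(-53 + 16) = 450 - 63*I*√37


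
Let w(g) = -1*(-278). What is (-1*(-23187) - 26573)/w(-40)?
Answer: -1693/139 ≈ -12.180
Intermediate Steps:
w(g) = 278
(-1*(-23187) - 26573)/w(-40) = (-1*(-23187) - 26573)/278 = (23187 - 26573)*(1/278) = -3386*1/278 = -1693/139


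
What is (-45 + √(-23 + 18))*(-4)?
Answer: 180 - 4*I*√5 ≈ 180.0 - 8.9443*I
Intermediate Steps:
(-45 + √(-23 + 18))*(-4) = (-45 + √(-5))*(-4) = (-45 + I*√5)*(-4) = 180 - 4*I*√5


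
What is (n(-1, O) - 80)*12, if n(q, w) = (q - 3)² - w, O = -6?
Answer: -696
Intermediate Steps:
n(q, w) = (-3 + q)² - w
(n(-1, O) - 80)*12 = (((-3 - 1)² - 1*(-6)) - 80)*12 = (((-4)² + 6) - 80)*12 = ((16 + 6) - 80)*12 = (22 - 80)*12 = -58*12 = -696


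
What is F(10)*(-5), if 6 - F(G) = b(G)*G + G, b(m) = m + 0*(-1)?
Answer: 520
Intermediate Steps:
b(m) = m (b(m) = m + 0 = m)
F(G) = 6 - G - G**2 (F(G) = 6 - (G*G + G) = 6 - (G**2 + G) = 6 - (G + G**2) = 6 + (-G - G**2) = 6 - G - G**2)
F(10)*(-5) = (6 - 1*10 - 1*10**2)*(-5) = (6 - 10 - 1*100)*(-5) = (6 - 10 - 100)*(-5) = -104*(-5) = 520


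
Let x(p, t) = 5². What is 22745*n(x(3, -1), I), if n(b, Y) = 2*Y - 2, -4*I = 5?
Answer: -204705/2 ≈ -1.0235e+5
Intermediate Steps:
x(p, t) = 25
I = -5/4 (I = -¼*5 = -5/4 ≈ -1.2500)
n(b, Y) = -2 + 2*Y
22745*n(x(3, -1), I) = 22745*(-2 + 2*(-5/4)) = 22745*(-2 - 5/2) = 22745*(-9/2) = -204705/2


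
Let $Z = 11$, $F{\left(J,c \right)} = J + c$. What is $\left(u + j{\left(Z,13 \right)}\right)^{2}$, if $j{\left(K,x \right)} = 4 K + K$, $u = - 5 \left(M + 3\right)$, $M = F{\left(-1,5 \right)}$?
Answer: $400$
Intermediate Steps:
$M = 4$ ($M = -1 + 5 = 4$)
$u = -35$ ($u = - 5 \left(4 + 3\right) = \left(-5\right) 7 = -35$)
$j{\left(K,x \right)} = 5 K$
$\left(u + j{\left(Z,13 \right)}\right)^{2} = \left(-35 + 5 \cdot 11\right)^{2} = \left(-35 + 55\right)^{2} = 20^{2} = 400$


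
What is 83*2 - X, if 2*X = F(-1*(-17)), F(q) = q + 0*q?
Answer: 315/2 ≈ 157.50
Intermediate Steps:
F(q) = q (F(q) = q + 0 = q)
X = 17/2 (X = (-1*(-17))/2 = (1/2)*17 = 17/2 ≈ 8.5000)
83*2 - X = 83*2 - 1*17/2 = 166 - 17/2 = 315/2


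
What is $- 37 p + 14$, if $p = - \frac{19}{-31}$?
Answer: $- \frac{269}{31} \approx -8.6774$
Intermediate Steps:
$p = \frac{19}{31}$ ($p = \left(-19\right) \left(- \frac{1}{31}\right) = \frac{19}{31} \approx 0.6129$)
$- 37 p + 14 = \left(-37\right) \frac{19}{31} + 14 = - \frac{703}{31} + 14 = - \frac{269}{31}$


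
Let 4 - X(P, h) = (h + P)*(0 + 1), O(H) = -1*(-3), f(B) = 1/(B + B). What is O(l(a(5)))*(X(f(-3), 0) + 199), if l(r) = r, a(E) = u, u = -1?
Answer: 1219/2 ≈ 609.50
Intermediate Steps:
a(E) = -1
f(B) = 1/(2*B)
O(H) = 3
X(P, h) = 4 - P - h (X(P, h) = 4 - (h + P)*(0 + 1) = 4 - (P + h) = 4 + (-P - h) = 4 - P - h)
O(l(a(5)))*(X(f(-3), 0) + 199) = 3*((4 - 1/(2*(-3)) - 1*0) + 199) = 3*((4 - (-1)/(2*3) + 0) + 199) = 3*((4 - 1*(-⅙) + 0) + 199) = 3*((4 + ⅙ + 0) + 199) = 3*(25/6 + 199) = 3*(1219/6) = 1219/2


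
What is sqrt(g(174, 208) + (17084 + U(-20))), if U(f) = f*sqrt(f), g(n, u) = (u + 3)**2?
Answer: sqrt(61605 - 40*I*sqrt(5)) ≈ 248.2 - 0.18*I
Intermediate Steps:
g(n, u) = (3 + u)**2
U(f) = f**(3/2)
sqrt(g(174, 208) + (17084 + U(-20))) = sqrt((3 + 208)**2 + (17084 + (-20)**(3/2))) = sqrt(211**2 + (17084 - 40*I*sqrt(5))) = sqrt(44521 + (17084 - 40*I*sqrt(5))) = sqrt(61605 - 40*I*sqrt(5))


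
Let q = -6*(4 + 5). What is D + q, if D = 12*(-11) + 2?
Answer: -184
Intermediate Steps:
D = -130 (D = -132 + 2 = -130)
q = -54 (q = -6*9 = -54)
D + q = -130 - 54 = -184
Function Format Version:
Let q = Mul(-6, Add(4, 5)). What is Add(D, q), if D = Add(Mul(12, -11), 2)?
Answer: -184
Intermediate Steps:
D = -130 (D = Add(-132, 2) = -130)
q = -54 (q = Mul(-6, 9) = -54)
Add(D, q) = Add(-130, -54) = -184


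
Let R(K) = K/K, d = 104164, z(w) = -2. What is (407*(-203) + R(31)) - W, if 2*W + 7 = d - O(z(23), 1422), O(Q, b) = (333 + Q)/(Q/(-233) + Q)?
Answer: -125077331/928 ≈ -1.3478e+5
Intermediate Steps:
O(Q, b) = 233*(333 + Q)/(232*Q) (O(Q, b) = (333 + Q)/(Q*(-1/233) + Q) = (333 + Q)/(-Q/233 + Q) = (333 + Q)/((232*Q/233)) = (333 + Q)*(233/(232*Q)) = 233*(333 + Q)/(232*Q))
R(K) = 1
W = 48405971/928 (W = -7/2 + (104164 - 233*(333 - 2)/(232*(-2)))/2 = -7/2 + (104164 - 233*(-1)*331/(232*2))/2 = -7/2 + (104164 - 1*(-77123/464))/2 = -7/2 + (104164 + 77123/464)/2 = -7/2 + (½)*(48409219/464) = -7/2 + 48409219/928 = 48405971/928 ≈ 52162.)
(407*(-203) + R(31)) - W = (407*(-203) + 1) - 1*48405971/928 = (-82621 + 1) - 48405971/928 = -82620 - 48405971/928 = -125077331/928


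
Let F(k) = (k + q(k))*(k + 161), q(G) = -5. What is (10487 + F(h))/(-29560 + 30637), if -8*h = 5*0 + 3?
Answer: 615913/68928 ≈ 8.9356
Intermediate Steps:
h = -3/8 (h = -(5*0 + 3)/8 = -(0 + 3)/8 = -1/8*3 = -3/8 ≈ -0.37500)
F(k) = (-5 + k)*(161 + k) (F(k) = (k - 5)*(k + 161) = (-5 + k)*(161 + k))
(10487 + F(h))/(-29560 + 30637) = (10487 + (-805 + (-3/8)**2 + 156*(-3/8)))/(-29560 + 30637) = (10487 + (-805 + 9/64 - 117/2))/1077 = (10487 - 55255/64)*(1/1077) = (615913/64)*(1/1077) = 615913/68928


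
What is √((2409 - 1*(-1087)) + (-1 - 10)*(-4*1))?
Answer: 2*√885 ≈ 59.498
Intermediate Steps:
√((2409 - 1*(-1087)) + (-1 - 10)*(-4*1)) = √((2409 + 1087) - 11*(-4)) = √(3496 + 44) = √3540 = 2*√885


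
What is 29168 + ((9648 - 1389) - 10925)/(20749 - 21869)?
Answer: 16335413/560 ≈ 29170.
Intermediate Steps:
29168 + ((9648 - 1389) - 10925)/(20749 - 21869) = 29168 + (8259 - 10925)/(-1120) = 29168 - 2666*(-1/1120) = 29168 + 1333/560 = 16335413/560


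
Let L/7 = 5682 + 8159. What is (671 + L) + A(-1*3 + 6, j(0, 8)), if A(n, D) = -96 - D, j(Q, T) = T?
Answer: 97454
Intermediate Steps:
L = 96887 (L = 7*(5682 + 8159) = 7*13841 = 96887)
(671 + L) + A(-1*3 + 6, j(0, 8)) = (671 + 96887) + (-96 - 1*8) = 97558 + (-96 - 8) = 97558 - 104 = 97454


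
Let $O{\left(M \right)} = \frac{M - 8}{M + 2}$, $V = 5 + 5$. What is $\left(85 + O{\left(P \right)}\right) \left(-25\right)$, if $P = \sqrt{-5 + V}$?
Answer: $-2650 + 250 \sqrt{5} \approx -2091.0$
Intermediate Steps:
$V = 10$
$P = \sqrt{5}$ ($P = \sqrt{-5 + 10} = \sqrt{5} \approx 2.2361$)
$O{\left(M \right)} = \frac{-8 + M}{2 + M}$
$\left(85 + O{\left(P \right)}\right) \left(-25\right) = \left(85 + \frac{-8 + \sqrt{5}}{2 + \sqrt{5}}\right) \left(-25\right) = -2125 - \frac{25 \left(-8 + \sqrt{5}\right)}{2 + \sqrt{5}}$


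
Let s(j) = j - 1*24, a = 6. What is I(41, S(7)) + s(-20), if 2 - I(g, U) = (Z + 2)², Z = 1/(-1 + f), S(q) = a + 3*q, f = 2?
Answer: -51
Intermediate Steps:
S(q) = 6 + 3*q
Z = 1 (Z = 1/(-1 + 2) = 1/1 = 1)
I(g, U) = -7 (I(g, U) = 2 - (1 + 2)² = 2 - 1*3² = 2 - 1*9 = 2 - 9 = -7)
s(j) = -24 + j (s(j) = j - 24 = -24 + j)
I(41, S(7)) + s(-20) = -7 + (-24 - 20) = -7 - 44 = -51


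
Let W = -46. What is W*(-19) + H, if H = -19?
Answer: 855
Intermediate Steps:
W*(-19) + H = -46*(-19) - 19 = 874 - 19 = 855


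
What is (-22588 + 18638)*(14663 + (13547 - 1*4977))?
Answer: -91770350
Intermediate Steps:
(-22588 + 18638)*(14663 + (13547 - 1*4977)) = -3950*(14663 + (13547 - 4977)) = -3950*(14663 + 8570) = -3950*23233 = -91770350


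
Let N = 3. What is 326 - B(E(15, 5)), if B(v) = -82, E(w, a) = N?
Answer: 408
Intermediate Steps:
E(w, a) = 3
326 - B(E(15, 5)) = 326 - 1*(-82) = 326 + 82 = 408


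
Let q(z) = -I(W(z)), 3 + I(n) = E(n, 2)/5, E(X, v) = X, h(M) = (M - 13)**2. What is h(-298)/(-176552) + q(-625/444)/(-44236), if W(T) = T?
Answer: -237491688191/433452462096 ≈ -0.54791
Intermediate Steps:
h(M) = (-13 + M)**2
I(n) = -3 + n/5
q(z) = 3 - z/5 (q(z) = -(-3 + z/5) = 3 - z/5)
h(-298)/(-176552) + q(-625/444)/(-44236) = (-13 - 298)**2/(-176552) + (3 - (-125)/444)/(-44236) = (-311)**2*(-1/176552) + (3 - (-125)/444)*(-1/44236) = 96721*(-1/176552) + (3 - 1/5*(-625/444))*(-1/44236) = -96721/176552 + (3 + 125/444)*(-1/44236) = -96721/176552 + (1457/444)*(-1/44236) = -96721/176552 - 1457/19640784 = -237491688191/433452462096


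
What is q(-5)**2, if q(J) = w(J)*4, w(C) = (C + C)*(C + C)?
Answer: 160000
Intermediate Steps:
w(C) = 4*C**2 (w(C) = (2*C)*(2*C) = 4*C**2)
q(J) = 16*J**2 (q(J) = (4*J**2)*4 = 16*J**2)
q(-5)**2 = (16*(-5)**2)**2 = (16*25)**2 = 400**2 = 160000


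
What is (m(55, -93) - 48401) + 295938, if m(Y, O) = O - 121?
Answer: 247323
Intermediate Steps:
m(Y, O) = -121 + O
(m(55, -93) - 48401) + 295938 = ((-121 - 93) - 48401) + 295938 = (-214 - 48401) + 295938 = -48615 + 295938 = 247323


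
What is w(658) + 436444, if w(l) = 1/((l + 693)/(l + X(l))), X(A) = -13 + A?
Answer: 589637147/1351 ≈ 4.3645e+5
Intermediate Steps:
w(l) = (-13 + 2*l)/(693 + l) (w(l) = 1/((l + 693)/(l + (-13 + l))) = 1/((693 + l)/(-13 + 2*l)) = (-13 + 2*l)/(693 + l))
w(658) + 436444 = (-13 + 2*658)/(693 + 658) + 436444 = (-13 + 1316)/1351 + 436444 = (1/1351)*1303 + 436444 = 1303/1351 + 436444 = 589637147/1351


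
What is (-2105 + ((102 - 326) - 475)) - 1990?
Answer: -4794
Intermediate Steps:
(-2105 + ((102 - 326) - 475)) - 1990 = (-2105 + (-224 - 475)) - 1990 = (-2105 - 699) - 1990 = -2804 - 1990 = -4794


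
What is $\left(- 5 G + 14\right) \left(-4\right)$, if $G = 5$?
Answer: $44$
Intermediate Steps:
$\left(- 5 G + 14\right) \left(-4\right) = \left(\left(-5\right) 5 + 14\right) \left(-4\right) = \left(-25 + 14\right) \left(-4\right) = \left(-11\right) \left(-4\right) = 44$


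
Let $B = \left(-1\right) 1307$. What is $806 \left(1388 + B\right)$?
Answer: $65286$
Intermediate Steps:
$B = -1307$
$806 \left(1388 + B\right) = 806 \left(1388 - 1307\right) = 806 \cdot 81 = 65286$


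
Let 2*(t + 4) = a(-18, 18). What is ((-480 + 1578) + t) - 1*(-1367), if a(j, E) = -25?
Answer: 4897/2 ≈ 2448.5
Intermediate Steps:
t = -33/2 (t = -4 + (½)*(-25) = -4 - 25/2 = -33/2 ≈ -16.500)
((-480 + 1578) + t) - 1*(-1367) = ((-480 + 1578) - 33/2) - 1*(-1367) = (1098 - 33/2) + 1367 = 2163/2 + 1367 = 4897/2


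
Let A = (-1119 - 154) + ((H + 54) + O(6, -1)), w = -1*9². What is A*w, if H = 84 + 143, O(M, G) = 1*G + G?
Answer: 80514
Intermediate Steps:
O(M, G) = 2*G (O(M, G) = G + G = 2*G)
H = 227
w = -81 (w = -1*81 = -81)
A = -994 (A = (-1119 - 154) + ((227 + 54) + 2*(-1)) = -1273 + (281 - 2) = -1273 + 279 = -994)
A*w = -994*(-81) = 80514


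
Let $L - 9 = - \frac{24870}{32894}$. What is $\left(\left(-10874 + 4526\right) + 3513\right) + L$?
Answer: $- \frac{46491657}{16447} \approx -2826.8$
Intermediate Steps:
$L = \frac{135588}{16447}$ ($L = 9 - \frac{24870}{32894} = 9 - \frac{12435}{16447} = \frac{135588}{16447} \approx 8.2439$)
$\left(\left(-10874 + 4526\right) + 3513\right) + L = \left(\left(-10874 + 4526\right) + 3513\right) + \frac{135588}{16447} = \left(-6348 + 3513\right) + \frac{135588}{16447} = -2835 + \frac{135588}{16447} = - \frac{46491657}{16447}$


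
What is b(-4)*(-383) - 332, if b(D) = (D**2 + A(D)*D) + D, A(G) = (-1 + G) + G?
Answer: -18716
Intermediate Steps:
A(G) = -1 + 2*G
b(D) = D + D**2 + D*(-1 + 2*D) (b(D) = (D**2 + (-1 + 2*D)*D) + D = (D**2 + D*(-1 + 2*D)) + D = D + D**2 + D*(-1 + 2*D))
b(-4)*(-383) - 332 = (3*(-4)**2)*(-383) - 332 = (3*16)*(-383) - 332 = 48*(-383) - 332 = -18384 - 332 = -18716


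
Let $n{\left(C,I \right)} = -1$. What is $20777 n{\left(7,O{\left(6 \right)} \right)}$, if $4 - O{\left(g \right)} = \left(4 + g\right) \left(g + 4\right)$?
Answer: $-20777$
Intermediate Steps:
$O{\left(g \right)} = 4 - \left(4 + g\right)^{2}$ ($O{\left(g \right)} = 4 - \left(4 + g\right) \left(g + 4\right) = 4 - \left(4 + g\right) \left(4 + g\right) = 4 - \left(4 + g\right)^{2}$)
$20777 n{\left(7,O{\left(6 \right)} \right)} = 20777 \left(-1\right) = -20777$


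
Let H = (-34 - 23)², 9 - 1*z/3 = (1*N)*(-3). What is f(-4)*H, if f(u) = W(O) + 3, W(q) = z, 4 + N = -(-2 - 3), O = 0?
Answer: 126711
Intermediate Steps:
N = 1 (N = -4 - (-2 - 3) = -4 - 1*(-5) = -4 + 5 = 1)
z = 36 (z = 27 - 3*1*1*(-3) = 27 - 3*(-3) = 27 + 9 = 36)
H = 3249 (H = (-57)² = 3249)
W(q) = 36
f(u) = 39 (f(u) = 36 + 3 = 39)
f(-4)*H = 39*3249 = 126711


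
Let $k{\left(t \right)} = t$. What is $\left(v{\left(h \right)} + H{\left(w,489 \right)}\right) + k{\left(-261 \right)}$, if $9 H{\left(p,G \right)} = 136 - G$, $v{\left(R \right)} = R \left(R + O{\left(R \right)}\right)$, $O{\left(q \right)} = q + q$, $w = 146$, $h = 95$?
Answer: $\frac{240973}{9} \approx 26775.0$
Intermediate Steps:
$O{\left(q \right)} = 2 q$
$v{\left(R \right)} = 3 R^{2}$ ($v{\left(R \right)} = R \left(R + 2 R\right) = R 3 R = 3 R^{2}$)
$H{\left(p,G \right)} = \frac{136}{9} - \frac{G}{9}$ ($H{\left(p,G \right)} = \frac{136 - G}{9} = \frac{136}{9} - \frac{G}{9}$)
$\left(v{\left(h \right)} + H{\left(w,489 \right)}\right) + k{\left(-261 \right)} = \left(3 \cdot 95^{2} + \left(\frac{136}{9} - \frac{163}{3}\right)\right) - 261 = \left(3 \cdot 9025 + \left(\frac{136}{9} - \frac{163}{3}\right)\right) - 261 = \left(27075 - \frac{353}{9}\right) - 261 = \frac{243322}{9} - 261 = \frac{240973}{9}$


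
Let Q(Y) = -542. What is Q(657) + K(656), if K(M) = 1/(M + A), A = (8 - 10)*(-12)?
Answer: -368559/680 ≈ -542.00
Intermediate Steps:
A = 24 (A = -2*(-12) = 24)
K(M) = 1/(24 + M) (K(M) = 1/(M + 24) = 1/(24 + M))
Q(657) + K(656) = -542 + 1/(24 + 656) = -542 + 1/680 = -368559/680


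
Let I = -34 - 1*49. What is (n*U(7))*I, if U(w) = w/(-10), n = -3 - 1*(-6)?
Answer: 1743/10 ≈ 174.30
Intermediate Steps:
n = 3 (n = -3 + 6 = 3)
U(w) = -w/10 (U(w) = w*(-1/10) = -w/10)
I = -83 (I = -34 - 49 = -83)
(n*U(7))*I = (3*(-1/10*7))*(-83) = (3*(-7/10))*(-83) = -21/10*(-83) = 1743/10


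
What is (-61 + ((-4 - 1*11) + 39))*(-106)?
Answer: 3922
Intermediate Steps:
(-61 + ((-4 - 1*11) + 39))*(-106) = (-61 + ((-4 - 11) + 39))*(-106) = (-61 + (-15 + 39))*(-106) = (-61 + 24)*(-106) = -37*(-106) = 3922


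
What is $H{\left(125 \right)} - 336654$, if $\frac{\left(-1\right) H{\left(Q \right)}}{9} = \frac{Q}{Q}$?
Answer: $-336663$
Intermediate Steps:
$H{\left(Q \right)} = -9$ ($H{\left(Q \right)} = - 9 \frac{Q}{Q} = \left(-9\right) 1 = -9$)
$H{\left(125 \right)} - 336654 = -9 - 336654 = -336663$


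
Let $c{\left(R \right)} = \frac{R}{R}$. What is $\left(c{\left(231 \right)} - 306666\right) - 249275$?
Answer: $-555940$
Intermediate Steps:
$c{\left(R \right)} = 1$
$\left(c{\left(231 \right)} - 306666\right) - 249275 = \left(1 - 306666\right) - 249275 = -306665 - 249275 = -555940$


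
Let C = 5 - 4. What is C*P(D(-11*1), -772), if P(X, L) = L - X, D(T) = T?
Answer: -761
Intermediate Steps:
C = 1
C*P(D(-11*1), -772) = 1*(-772 - (-11)) = 1*(-772 - 1*(-11)) = 1*(-772 + 11) = 1*(-761) = -761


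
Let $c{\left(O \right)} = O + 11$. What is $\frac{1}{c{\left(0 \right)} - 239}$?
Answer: $- \frac{1}{228} \approx -0.004386$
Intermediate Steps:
$c{\left(O \right)} = 11 + O$
$\frac{1}{c{\left(0 \right)} - 239} = \frac{1}{\left(11 + 0\right) - 239} = \frac{1}{11 - 239} = \frac{1}{-228} = - \frac{1}{228}$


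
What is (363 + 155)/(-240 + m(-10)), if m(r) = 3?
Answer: -518/237 ≈ -2.1857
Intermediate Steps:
(363 + 155)/(-240 + m(-10)) = (363 + 155)/(-240 + 3) = 518/(-237) = 518*(-1/237) = -518/237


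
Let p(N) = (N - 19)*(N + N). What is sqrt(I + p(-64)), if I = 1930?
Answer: sqrt(12554) ≈ 112.04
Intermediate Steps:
p(N) = 2*N*(-19 + N) (p(N) = (-19 + N)*(2*N) = 2*N*(-19 + N))
sqrt(I + p(-64)) = sqrt(1930 + 2*(-64)*(-19 - 64)) = sqrt(1930 + 2*(-64)*(-83)) = sqrt(1930 + 10624) = sqrt(12554)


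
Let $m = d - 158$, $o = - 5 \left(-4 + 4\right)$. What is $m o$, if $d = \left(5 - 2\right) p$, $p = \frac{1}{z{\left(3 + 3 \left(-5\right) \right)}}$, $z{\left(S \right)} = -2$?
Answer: $0$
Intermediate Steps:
$p = - \frac{1}{2}$ ($p = \frac{1}{-2} = - \frac{1}{2} \approx -0.5$)
$d = - \frac{3}{2}$ ($d = \left(5 - 2\right) \left(- \frac{1}{2}\right) = 3 \left(- \frac{1}{2}\right) = - \frac{3}{2} \approx -1.5$)
$o = 0$ ($o = \left(-5\right) 0 = 0$)
$m = - \frac{319}{2}$ ($m = - \frac{3}{2} - 158 = - \frac{319}{2} \approx -159.5$)
$m o = \left(- \frac{319}{2}\right) 0 = 0$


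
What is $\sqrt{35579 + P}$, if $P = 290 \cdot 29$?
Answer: $\sqrt{43989} \approx 209.74$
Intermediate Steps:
$P = 8410$
$\sqrt{35579 + P} = \sqrt{35579 + 8410} = \sqrt{43989}$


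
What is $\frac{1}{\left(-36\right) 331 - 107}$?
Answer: $- \frac{1}{12023} \approx -8.3174 \cdot 10^{-5}$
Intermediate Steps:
$\frac{1}{\left(-36\right) 331 - 107} = \frac{1}{-11916 - 107} = \frac{1}{-12023} = - \frac{1}{12023}$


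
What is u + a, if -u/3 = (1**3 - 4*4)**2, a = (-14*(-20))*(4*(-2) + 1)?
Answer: -2635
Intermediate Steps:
a = -1960 (a = 280*(-8 + 1) = 280*(-7) = -1960)
u = -675 (u = -3*(1**3 - 4*4)**2 = -3*(1 - 16)**2 = -3*(-15)**2 = -3*225 = -675)
u + a = -675 - 1960 = -2635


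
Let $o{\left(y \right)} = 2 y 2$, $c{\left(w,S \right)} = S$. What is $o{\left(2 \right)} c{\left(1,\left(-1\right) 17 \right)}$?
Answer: $-136$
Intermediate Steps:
$o{\left(y \right)} = 4 y$
$o{\left(2 \right)} c{\left(1,\left(-1\right) 17 \right)} = 4 \cdot 2 \left(\left(-1\right) 17\right) = 8 \left(-17\right) = -136$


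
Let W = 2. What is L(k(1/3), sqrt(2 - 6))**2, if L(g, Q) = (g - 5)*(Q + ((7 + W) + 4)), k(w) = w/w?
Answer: 2640 + 832*I ≈ 2640.0 + 832.0*I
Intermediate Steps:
k(w) = 1
L(g, Q) = (-5 + g)*(13 + Q) (L(g, Q) = (g - 5)*(Q + ((7 + 2) + 4)) = (-5 + g)*(Q + (9 + 4)) = (-5 + g)*(Q + 13) = (-5 + g)*(13 + Q))
L(k(1/3), sqrt(2 - 6))**2 = (-65 - 5*sqrt(2 - 6) + 13*1 + sqrt(2 - 6)*1)**2 = (-65 - 10*I + 13 + sqrt(-4)*1)**2 = (-65 - 10*I + 13 + (2*I)*1)**2 = (-65 - 10*I + 13 + 2*I)**2 = (-52 - 8*I)**2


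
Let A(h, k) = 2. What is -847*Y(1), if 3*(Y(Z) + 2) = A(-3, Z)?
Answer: 3388/3 ≈ 1129.3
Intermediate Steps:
Y(Z) = -4/3 (Y(Z) = -2 + (⅓)*2 = -2 + ⅔ = -4/3)
-847*Y(1) = -847*(-4/3) = 3388/3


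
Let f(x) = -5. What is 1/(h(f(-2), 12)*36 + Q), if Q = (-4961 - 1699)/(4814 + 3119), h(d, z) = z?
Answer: 7933/3420396 ≈ 0.0023193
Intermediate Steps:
Q = -6660/7933 ≈ -0.83953
1/(h(f(-2), 12)*36 + Q) = 1/(12*36 - 6660/7933) = 1/(432 - 6660/7933) = 1/(3420396/7933) = 7933/3420396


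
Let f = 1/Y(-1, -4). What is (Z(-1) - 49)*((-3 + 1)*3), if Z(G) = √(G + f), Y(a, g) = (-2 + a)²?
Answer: 294 - 4*I*√2 ≈ 294.0 - 5.6569*I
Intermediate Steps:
f = ⅑ (f = 1/((-2 - 1)²) = 1/((-3)²) = 1/9 = ⅑ ≈ 0.11111)
Z(G) = √(⅑ + G) (Z(G) = √(G + ⅑) = √(⅑ + G))
(Z(-1) - 49)*((-3 + 1)*3) = (√(1 + 9*(-1))/3 - 49)*((-3 + 1)*3) = (√(1 - 9)/3 - 49)*(-2*3) = (√(-8)/3 - 49)*(-6) = ((2*I*√2)/3 - 49)*(-6) = (2*I*√2/3 - 49)*(-6) = (-49 + 2*I*√2/3)*(-6) = 294 - 4*I*√2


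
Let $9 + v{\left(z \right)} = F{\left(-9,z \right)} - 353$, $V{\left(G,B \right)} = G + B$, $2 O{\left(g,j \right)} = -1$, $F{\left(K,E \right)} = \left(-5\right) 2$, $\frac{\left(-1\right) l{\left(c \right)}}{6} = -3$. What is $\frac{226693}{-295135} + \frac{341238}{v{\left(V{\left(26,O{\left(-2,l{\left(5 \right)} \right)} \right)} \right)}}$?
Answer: $- \frac{16799267821}{18298370} \approx -918.07$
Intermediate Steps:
$l{\left(c \right)} = 18$ ($l{\left(c \right)} = \left(-6\right) \left(-3\right) = 18$)
$F{\left(K,E \right)} = -10$
$O{\left(g,j \right)} = - \frac{1}{2}$ ($O{\left(g,j \right)} = \frac{1}{2} \left(-1\right) = - \frac{1}{2}$)
$V{\left(G,B \right)} = B + G$
$v{\left(z \right)} = -372$ ($v{\left(z \right)} = -9 - 363 = -372$)
$\frac{226693}{-295135} + \frac{341238}{v{\left(V{\left(26,O{\left(-2,l{\left(5 \right)} \right)} \right)} \right)}} = \frac{226693}{-295135} + \frac{341238}{-372} = 226693 \left(- \frac{1}{295135}\right) + 341238 \left(- \frac{1}{372}\right) = - \frac{226693}{295135} - \frac{56873}{62} = - \frac{16799267821}{18298370}$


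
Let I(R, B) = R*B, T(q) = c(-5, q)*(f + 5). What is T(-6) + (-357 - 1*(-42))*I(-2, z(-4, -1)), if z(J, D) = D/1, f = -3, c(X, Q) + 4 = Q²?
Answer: -566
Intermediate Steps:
c(X, Q) = -4 + Q²
T(q) = -8 + 2*q² (T(q) = (-4 + q²)*(-3 + 5) = (-4 + q²)*2 = -8 + 2*q²)
z(J, D) = D (z(J, D) = D*1 = D)
I(R, B) = B*R
T(-6) + (-357 - 1*(-42))*I(-2, z(-4, -1)) = (-8 + 2*(-6)²) + (-357 - 1*(-42))*(-1*(-2)) = (-8 + 2*36) + (-357 + 42)*2 = (-8 + 72) - 315*2 = 64 - 630 = -566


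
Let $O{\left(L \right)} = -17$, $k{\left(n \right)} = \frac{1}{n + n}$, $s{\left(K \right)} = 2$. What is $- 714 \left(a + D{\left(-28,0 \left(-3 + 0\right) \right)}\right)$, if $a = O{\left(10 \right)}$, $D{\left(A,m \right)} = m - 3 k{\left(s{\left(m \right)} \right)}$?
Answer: $\frac{25347}{2} \approx 12674.0$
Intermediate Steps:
$k{\left(n \right)} = \frac{1}{2 n}$
$D{\left(A,m \right)} = - \frac{3}{4} + m$ ($D{\left(A,m \right)} = m - 3 \frac{1}{2 \cdot 2} = m - 3 \cdot \frac{1}{2} \cdot \frac{1}{2} = m - \frac{3}{4} = - \frac{3}{4} + m$)
$a = -17$
$- 714 \left(a + D{\left(-28,0 \left(-3 + 0\right) \right)}\right) = - 714 \left(-17 - \left(\frac{3}{4} + 0 \left(-3 + 0\right)\right)\right) = - 714 \left(-17 + \left(- \frac{3}{4} + 0 \left(-3\right)\right)\right) = - 714 \left(-17 + \left(- \frac{3}{4} + 0\right)\right) = - 714 \left(-17 - \frac{3}{4}\right) = \left(-714\right) \left(- \frac{71}{4}\right) = \frac{25347}{2}$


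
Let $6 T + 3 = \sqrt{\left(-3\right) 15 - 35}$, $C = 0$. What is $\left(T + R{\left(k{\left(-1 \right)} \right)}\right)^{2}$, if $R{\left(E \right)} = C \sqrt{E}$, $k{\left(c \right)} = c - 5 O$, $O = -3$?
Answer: $\frac{\left(3 - 4 i \sqrt{5}\right)^{2}}{36} \approx -1.9722 - 1.4907 i$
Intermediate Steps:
$k{\left(c \right)} = 15 + c$ ($k{\left(c \right)} = c - -15 = c + 15 = 15 + c$)
$R{\left(E \right)} = 0$ ($R{\left(E \right)} = 0 \sqrt{E} = 0$)
$T = - \frac{1}{2} + \frac{2 i \sqrt{5}}{3}$ ($T = - \frac{1}{2} + \frac{\sqrt{\left(-3\right) 15 - 35}}{6} = - \frac{1}{2} + \frac{\sqrt{-45 - 35}}{6} = - \frac{1}{2} + \frac{\sqrt{-80}}{6} = - \frac{1}{2} + \frac{4 i \sqrt{5}}{6} = - \frac{1}{2} + \frac{2 i \sqrt{5}}{3} \approx -0.5 + 1.4907 i$)
$\left(T + R{\left(k{\left(-1 \right)} \right)}\right)^{2} = \left(\left(- \frac{1}{2} + \frac{2 i \sqrt{5}}{3}\right) + 0\right)^{2} = \left(- \frac{1}{2} + \frac{2 i \sqrt{5}}{3}\right)^{2}$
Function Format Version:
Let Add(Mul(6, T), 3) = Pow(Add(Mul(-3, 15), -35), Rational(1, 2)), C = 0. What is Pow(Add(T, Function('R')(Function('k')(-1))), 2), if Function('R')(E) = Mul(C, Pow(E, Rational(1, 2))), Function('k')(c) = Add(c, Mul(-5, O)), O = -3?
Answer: Mul(Rational(1, 36), Pow(Add(3, Mul(-4, I, Pow(5, Rational(1, 2)))), 2)) ≈ Add(-1.9722, Mul(-1.4907, I))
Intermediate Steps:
Function('k')(c) = Add(15, c) (Function('k')(c) = Add(c, Mul(-5, -3)) = Add(c, 15) = Add(15, c))
Function('R')(E) = 0 (Function('R')(E) = Mul(0, Pow(E, Rational(1, 2))) = 0)
T = Add(Rational(-1, 2), Mul(Rational(2, 3), I, Pow(5, Rational(1, 2)))) (T = Add(Rational(-1, 2), Mul(Rational(1, 6), Pow(Add(Mul(-3, 15), -35), Rational(1, 2)))) = Add(Rational(-1, 2), Mul(Rational(1, 6), Pow(Add(-45, -35), Rational(1, 2)))) = Add(Rational(-1, 2), Mul(Rational(1, 6), Pow(-80, Rational(1, 2)))) = Add(Rational(-1, 2), Mul(Rational(1, 6), Mul(4, I, Pow(5, Rational(1, 2))))) = Add(Rational(-1, 2), Mul(Rational(2, 3), I, Pow(5, Rational(1, 2)))) ≈ Add(-0.50000, Mul(1.4907, I)))
Pow(Add(T, Function('R')(Function('k')(-1))), 2) = Pow(Add(Add(Rational(-1, 2), Mul(Rational(2, 3), I, Pow(5, Rational(1, 2)))), 0), 2) = Pow(Add(Rational(-1, 2), Mul(Rational(2, 3), I, Pow(5, Rational(1, 2)))), 2)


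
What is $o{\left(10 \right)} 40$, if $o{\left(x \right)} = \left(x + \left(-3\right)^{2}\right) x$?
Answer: $7600$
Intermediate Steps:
$o{\left(x \right)} = x \left(9 + x\right)$ ($o{\left(x \right)} = \left(x + 9\right) x = \left(9 + x\right) x = x \left(9 + x\right)$)
$o{\left(10 \right)} 40 = 10 \left(9 + 10\right) 40 = 10 \cdot 19 \cdot 40 = 190 \cdot 40 = 7600$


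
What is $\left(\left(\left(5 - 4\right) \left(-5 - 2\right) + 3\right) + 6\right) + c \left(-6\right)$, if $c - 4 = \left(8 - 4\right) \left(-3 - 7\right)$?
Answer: $218$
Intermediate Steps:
$c = -36$ ($c = 4 + \left(8 - 4\right) \left(-3 - 7\right) = 4 + 4 \left(-10\right) = 4 - 40 = -36$)
$\left(\left(\left(5 - 4\right) \left(-5 - 2\right) + 3\right) + 6\right) + c \left(-6\right) = \left(\left(\left(5 - 4\right) \left(-5 - 2\right) + 3\right) + 6\right) - -216 = \left(\left(1 \left(-7\right) + 3\right) + 6\right) + 216 = \left(\left(-7 + 3\right) + 6\right) + 216 = \left(-4 + 6\right) + 216 = 2 + 216 = 218$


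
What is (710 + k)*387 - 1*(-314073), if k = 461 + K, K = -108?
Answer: 725454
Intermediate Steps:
k = 353 (k = 461 - 108 = 353)
(710 + k)*387 - 1*(-314073) = (710 + 353)*387 - 1*(-314073) = 1063*387 + 314073 = 411381 + 314073 = 725454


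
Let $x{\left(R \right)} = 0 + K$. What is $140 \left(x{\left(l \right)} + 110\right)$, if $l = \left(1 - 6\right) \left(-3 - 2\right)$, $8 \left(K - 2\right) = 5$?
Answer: $\frac{31535}{2} \approx 15768.0$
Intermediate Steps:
$K = \frac{21}{8}$ ($K = 2 + \frac{1}{8} \cdot 5 = 2 + \frac{5}{8} = \frac{21}{8} \approx 2.625$)
$l = 25$ ($l = \left(-5\right) \left(-5\right) = 25$)
$x{\left(R \right)} = \frac{21}{8}$ ($x{\left(R \right)} = 0 + \frac{21}{8} = \frac{21}{8}$)
$140 \left(x{\left(l \right)} + 110\right) = 140 \left(\frac{21}{8} + 110\right) = 140 \cdot \frac{901}{8} = \frac{31535}{2}$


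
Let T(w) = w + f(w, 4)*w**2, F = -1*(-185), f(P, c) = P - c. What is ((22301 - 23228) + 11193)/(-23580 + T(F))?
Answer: 1711/1028555 ≈ 0.0016635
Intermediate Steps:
F = 185
T(w) = w + w**2*(-4 + w) (T(w) = w + (w - 1*4)*w**2 = w + (w - 4)*w**2 = w + (-4 + w)*w**2 = w + w**2*(-4 + w))
((22301 - 23228) + 11193)/(-23580 + T(F)) = ((22301 - 23228) + 11193)/(-23580 + 185*(1 + 185*(-4 + 185))) = (-927 + 11193)/(-23580 + 185*(1 + 185*181)) = 10266/(-23580 + 185*(1 + 33485)) = 10266/(-23580 + 185*33486) = 10266/(-23580 + 6194910) = 10266/6171330 = 10266*(1/6171330) = 1711/1028555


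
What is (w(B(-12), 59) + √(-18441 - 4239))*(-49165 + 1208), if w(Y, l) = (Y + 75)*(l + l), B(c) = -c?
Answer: -492326562 - 863226*I*√70 ≈ -4.9233e+8 - 7.2223e+6*I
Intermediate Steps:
w(Y, l) = 2*l*(75 + Y) (w(Y, l) = (75 + Y)*(2*l) = 2*l*(75 + Y))
(w(B(-12), 59) + √(-18441 - 4239))*(-49165 + 1208) = (2*59*(75 - 1*(-12)) + √(-18441 - 4239))*(-49165 + 1208) = (2*59*(75 + 12) + √(-22680))*(-47957) = (2*59*87 + 18*I*√70)*(-47957) = (10266 + 18*I*√70)*(-47957) = -492326562 - 863226*I*√70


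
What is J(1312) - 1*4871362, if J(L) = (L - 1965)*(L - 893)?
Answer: -5144969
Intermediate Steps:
J(L) = (-1965 + L)*(-893 + L)
J(1312) - 1*4871362 = (1754745 + 1312² - 2858*1312) - 1*4871362 = (1754745 + 1721344 - 3749696) - 4871362 = -273607 - 4871362 = -5144969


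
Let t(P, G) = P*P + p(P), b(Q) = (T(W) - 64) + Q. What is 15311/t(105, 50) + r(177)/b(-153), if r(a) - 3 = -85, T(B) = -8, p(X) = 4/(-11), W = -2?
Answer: 47838947/27285975 ≈ 1.7532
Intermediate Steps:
p(X) = -4/11 (p(X) = 4*(-1/11) = -4/11)
b(Q) = -72 + Q (b(Q) = (-8 - 64) + Q = -72 + Q)
t(P, G) = -4/11 + P**2 (t(P, G) = P*P - 4/11 = P**2 - 4/11 = -4/11 + P**2)
r(a) = -82 (r(a) = 3 - 85 = -82)
15311/t(105, 50) + r(177)/b(-153) = 15311/(-4/11 + 105**2) - 82/(-72 - 153) = 15311/(-4/11 + 11025) - 82/(-225) = 15311/(121271/11) - 82*(-1/225) = 15311*(11/121271) + 82/225 = 168421/121271 + 82/225 = 47838947/27285975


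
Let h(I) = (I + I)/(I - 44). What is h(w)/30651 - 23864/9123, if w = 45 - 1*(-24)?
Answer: -6095042542/2330242275 ≈ -2.6156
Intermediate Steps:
w = 69 (w = 45 + 24 = 69)
h(I) = 2*I/(-44 + I) (h(I) = (2*I)/(-44 + I) = 2*I/(-44 + I))
h(w)/30651 - 23864/9123 = (2*69/(-44 + 69))/30651 - 23864/9123 = (2*69/25)*(1/30651) - 23864*1/9123 = (2*69*(1/25))*(1/30651) - 23864/9123 = (138/25)*(1/30651) - 23864/9123 = 46/255425 - 23864/9123 = -6095042542/2330242275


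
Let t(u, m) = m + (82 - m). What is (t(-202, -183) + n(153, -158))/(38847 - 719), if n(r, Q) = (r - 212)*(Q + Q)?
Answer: 9363/19064 ≈ 0.49114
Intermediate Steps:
n(r, Q) = 2*Q*(-212 + r) (n(r, Q) = (-212 + r)*(2*Q) = 2*Q*(-212 + r))
t(u, m) = 82
(t(-202, -183) + n(153, -158))/(38847 - 719) = (82 + 2*(-158)*(-212 + 153))/(38847 - 719) = (82 + 2*(-158)*(-59))/38128 = (82 + 18644)*(1/38128) = 18726*(1/38128) = 9363/19064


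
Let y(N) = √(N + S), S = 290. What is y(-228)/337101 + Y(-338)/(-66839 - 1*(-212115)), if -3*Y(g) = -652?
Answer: 163/108957 + √62/337101 ≈ 0.0015194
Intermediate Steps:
Y(g) = 652/3 (Y(g) = -⅓*(-652) = 652/3)
y(N) = √(290 + N) (y(N) = √(N + 290) = √(290 + N))
y(-228)/337101 + Y(-338)/(-66839 - 1*(-212115)) = √(290 - 228)/337101 + 652/(3*(-66839 - 1*(-212115))) = √62*(1/337101) + 652/(3*(-66839 + 212115)) = √62/337101 + (652/3)/145276 = √62/337101 + (652/3)*(1/145276) = √62/337101 + 163/108957 = 163/108957 + √62/337101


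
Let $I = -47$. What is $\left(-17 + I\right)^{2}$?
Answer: $4096$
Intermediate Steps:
$\left(-17 + I\right)^{2} = \left(-17 - 47\right)^{2} = \left(-64\right)^{2} = 4096$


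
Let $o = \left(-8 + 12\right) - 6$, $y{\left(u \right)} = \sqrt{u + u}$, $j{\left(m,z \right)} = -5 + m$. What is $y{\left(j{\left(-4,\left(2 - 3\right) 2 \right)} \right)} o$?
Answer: $- 6 i \sqrt{2} \approx - 8.4853 i$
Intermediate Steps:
$y{\left(u \right)} = \sqrt{2} \sqrt{u}$ ($y{\left(u \right)} = \sqrt{2 u} = \sqrt{2} \sqrt{u}$)
$o = -2$ ($o = 4 - 6 = -2$)
$y{\left(j{\left(-4,\left(2 - 3\right) 2 \right)} \right)} o = \sqrt{2} \sqrt{-5 - 4} \left(-2\right) = \sqrt{2} \sqrt{-9} \left(-2\right) = \sqrt{2} \cdot 3 i \left(-2\right) = 3 i \sqrt{2} \left(-2\right) = - 6 i \sqrt{2}$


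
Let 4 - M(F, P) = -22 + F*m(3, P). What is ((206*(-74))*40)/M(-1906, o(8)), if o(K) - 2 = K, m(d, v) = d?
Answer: -38110/359 ≈ -106.16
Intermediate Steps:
o(K) = 2 + K
M(F, P) = 26 - 3*F (M(F, P) = 4 - (-22 + F*3) = 4 - (-22 + 3*F) = 4 + (22 - 3*F) = 26 - 3*F)
((206*(-74))*40)/M(-1906, o(8)) = ((206*(-74))*40)/(26 - 3*(-1906)) = (-15244*40)/(26 + 5718) = -609760/5744 = -609760*1/5744 = -38110/359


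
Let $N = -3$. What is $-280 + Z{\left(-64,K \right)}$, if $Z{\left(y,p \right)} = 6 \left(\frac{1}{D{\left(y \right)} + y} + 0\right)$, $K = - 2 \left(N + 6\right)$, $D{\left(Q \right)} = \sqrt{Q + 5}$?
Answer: $- \frac{387928}{1385} - \frac{2 i \sqrt{59}}{1385} \approx -280.09 - 0.011092 i$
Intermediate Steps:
$D{\left(Q \right)} = \sqrt{5 + Q}$
$K = -6$ ($K = - 2 \left(-3 + 6\right) = \left(-2\right) 3 = -6$)
$Z{\left(y,p \right)} = \frac{6}{y + \sqrt{5 + y}}$ ($Z{\left(y,p \right)} = 6 \left(\frac{1}{\sqrt{5 + y} + y} + 0\right) = 6 \left(\frac{1}{y + \sqrt{5 + y}} + 0\right) = \frac{6}{y + \sqrt{5 + y}}$)
$-280 + Z{\left(-64,K \right)} = -280 + \frac{6}{-64 + \sqrt{5 - 64}} = -280 + \frac{6}{-64 + \sqrt{-59}} = -280 + \frac{6}{-64 + i \sqrt{59}}$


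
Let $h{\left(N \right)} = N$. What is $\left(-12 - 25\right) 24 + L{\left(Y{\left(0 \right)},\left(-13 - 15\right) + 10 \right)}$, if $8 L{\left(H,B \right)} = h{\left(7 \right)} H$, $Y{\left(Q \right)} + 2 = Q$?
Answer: $- \frac{3559}{4} \approx -889.75$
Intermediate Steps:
$Y{\left(Q \right)} = -2 + Q$
$L{\left(H,B \right)} = \frac{7 H}{8}$
$\left(-12 - 25\right) 24 + L{\left(Y{\left(0 \right)},\left(-13 - 15\right) + 10 \right)} = \left(-12 - 25\right) 24 + \frac{7 \left(-2 + 0\right)}{8} = \left(-37\right) 24 + \frac{7}{8} \left(-2\right) = -888 - \frac{7}{4} = - \frac{3559}{4}$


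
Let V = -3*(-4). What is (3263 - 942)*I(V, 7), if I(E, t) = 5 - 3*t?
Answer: -37136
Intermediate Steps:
V = 12
(3263 - 942)*I(V, 7) = (3263 - 942)*(5 - 3*7) = 2321*(5 - 21) = 2321*(-16) = -37136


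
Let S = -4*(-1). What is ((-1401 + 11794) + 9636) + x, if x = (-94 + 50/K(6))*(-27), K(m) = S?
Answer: 44459/2 ≈ 22230.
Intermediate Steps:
S = 4
K(m) = 4
x = 4401/2 (x = (-94 + 50/4)*(-27) = (-94 + 50*(¼))*(-27) = (-94 + 25/2)*(-27) = -163/2*(-27) = 4401/2 ≈ 2200.5)
((-1401 + 11794) + 9636) + x = ((-1401 + 11794) + 9636) + 4401/2 = (10393 + 9636) + 4401/2 = 20029 + 4401/2 = 44459/2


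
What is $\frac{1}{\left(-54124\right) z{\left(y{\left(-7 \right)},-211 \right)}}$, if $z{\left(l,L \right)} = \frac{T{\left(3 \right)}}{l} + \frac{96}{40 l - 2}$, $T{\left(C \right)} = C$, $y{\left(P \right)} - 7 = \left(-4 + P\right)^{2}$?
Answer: $- \frac{27296}{62337317} \approx -0.00043788$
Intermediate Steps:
$y{\left(P \right)} = 7 + \left(-4 + P\right)^{2}$
$z{\left(l,L \right)} = \frac{3}{l} + \frac{96}{-2 + 40 l}$ ($z{\left(l,L \right)} = \frac{3}{l} + \frac{96}{40 l - 2} = \frac{3}{l} + \frac{96}{-2 + 40 l}$)
$\frac{1}{\left(-54124\right) z{\left(y{\left(-7 \right)},-211 \right)}} = \frac{1}{\left(-54124\right) \frac{3 \left(-1 + 36 \left(7 + \left(-4 - 7\right)^{2}\right)\right)}{\left(7 + \left(-4 - 7\right)^{2}\right) \left(-1 + 20 \left(7 + \left(-4 - 7\right)^{2}\right)\right)}} = - \frac{1}{54124 \frac{3 \left(-1 + 36 \left(7 + \left(-11\right)^{2}\right)\right)}{\left(7 + \left(-11\right)^{2}\right) \left(-1 + 20 \left(7 + \left(-11\right)^{2}\right)\right)}} = - \frac{1}{54124 \frac{3 \left(-1 + 36 \left(7 + 121\right)\right)}{\left(7 + 121\right) \left(-1 + 20 \left(7 + 121\right)\right)}} = - \frac{1}{54124 \frac{3 \left(-1 + 36 \cdot 128\right)}{128 \left(-1 + 20 \cdot 128\right)}} = - \frac{1}{54124 \cdot 3 \cdot \frac{1}{128} \frac{1}{-1 + 2560} \left(-1 + 4608\right)} = - \frac{1}{54124 \cdot 3 \cdot \frac{1}{128} \cdot \frac{1}{2559} \cdot 4607} = - \frac{1}{54124 \cdot \frac{4607}{109184}} = \left(- \frac{1}{54124}\right) \frac{109184}{4607} = - \frac{27296}{62337317}$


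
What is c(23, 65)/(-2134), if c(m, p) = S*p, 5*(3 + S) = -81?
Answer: 624/1067 ≈ 0.58482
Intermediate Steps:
S = -96/5 (S = -3 + (1/5)*(-81) = -3 - 81/5 = -96/5 ≈ -19.200)
c(m, p) = -96*p/5
c(23, 65)/(-2134) = -96/5*65/(-2134) = -1248*(-1/2134) = 624/1067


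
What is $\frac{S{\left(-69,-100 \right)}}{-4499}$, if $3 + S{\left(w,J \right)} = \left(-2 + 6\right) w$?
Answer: $\frac{279}{4499} \approx 0.062014$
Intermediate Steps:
$S{\left(w,J \right)} = -3 + 4 w$ ($S{\left(w,J \right)} = -3 + \left(-2 + 6\right) w = -3 + 4 w$)
$\frac{S{\left(-69,-100 \right)}}{-4499} = \frac{-3 + 4 \left(-69\right)}{-4499} = \left(-3 - 276\right) \left(- \frac{1}{4499}\right) = \left(-279\right) \left(- \frac{1}{4499}\right) = \frac{279}{4499}$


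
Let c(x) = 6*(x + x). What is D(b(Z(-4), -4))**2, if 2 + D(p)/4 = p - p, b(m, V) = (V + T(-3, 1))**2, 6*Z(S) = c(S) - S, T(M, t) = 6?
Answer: 64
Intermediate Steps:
c(x) = 12*x (c(x) = 6*(2*x) = 12*x)
Z(S) = 11*S/6 (Z(S) = (12*S - S)/6 = (11*S)/6 = 11*S/6)
b(m, V) = (6 + V)**2 (b(m, V) = (V + 6)**2 = (6 + V)**2)
D(p) = -8 (D(p) = -8 + 4*(p - p) = -8 + 4*0 = -8 + 0 = -8)
D(b(Z(-4), -4))**2 = (-8)**2 = 64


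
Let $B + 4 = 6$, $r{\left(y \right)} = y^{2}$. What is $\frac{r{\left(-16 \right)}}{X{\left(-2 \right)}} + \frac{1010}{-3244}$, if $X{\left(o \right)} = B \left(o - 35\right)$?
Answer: $- \frac{226301}{60014} \approx -3.7708$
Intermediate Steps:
$B = 2$ ($B = -4 + 6 = 2$)
$X{\left(o \right)} = -70 + 2 o$ ($X{\left(o \right)} = 2 \left(o - 35\right) = 2 \left(-35 + o\right) = -70 + 2 o$)
$\frac{r{\left(-16 \right)}}{X{\left(-2 \right)}} + \frac{1010}{-3244} = \frac{\left(-16\right)^{2}}{-70 + 2 \left(-2\right)} + \frac{1010}{-3244} = \frac{256}{-70 - 4} + 1010 \left(- \frac{1}{3244}\right) = \frac{256}{-74} - \frac{505}{1622} = 256 \left(- \frac{1}{74}\right) - \frac{505}{1622} = - \frac{128}{37} - \frac{505}{1622} = - \frac{226301}{60014}$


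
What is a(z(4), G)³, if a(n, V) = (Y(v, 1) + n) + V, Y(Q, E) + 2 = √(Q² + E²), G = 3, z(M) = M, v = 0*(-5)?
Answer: 216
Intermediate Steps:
v = 0
Y(Q, E) = -2 + √(E² + Q²) (Y(Q, E) = -2 + √(Q² + E²) = -2 + √(E² + Q²))
a(n, V) = -1 + V + n (a(n, V) = ((-2 + √(1² + 0²)) + n) + V = ((-2 + √(1 + 0)) + n) + V = ((-2 + √1) + n) + V = ((-2 + 1) + n) + V = (-1 + n) + V = -1 + V + n)
a(z(4), G)³ = (-1 + 3 + 4)³ = 6³ = 216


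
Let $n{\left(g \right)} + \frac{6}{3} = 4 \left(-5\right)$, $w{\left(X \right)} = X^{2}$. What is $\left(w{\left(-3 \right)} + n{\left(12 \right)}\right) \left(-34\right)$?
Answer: $442$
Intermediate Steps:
$n{\left(g \right)} = -22$ ($n{\left(g \right)} = -2 + 4 \left(-5\right) = -2 - 20 = -22$)
$\left(w{\left(-3 \right)} + n{\left(12 \right)}\right) \left(-34\right) = \left(\left(-3\right)^{2} - 22\right) \left(-34\right) = \left(9 - 22\right) \left(-34\right) = \left(-13\right) \left(-34\right) = 442$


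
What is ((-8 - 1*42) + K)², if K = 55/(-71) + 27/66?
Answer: 6189126241/2439844 ≈ 2536.7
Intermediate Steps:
K = -571/1562 (K = 55*(-1/71) + 27*(1/66) = -55/71 + 9/22 = -571/1562 ≈ -0.36556)
((-8 - 1*42) + K)² = ((-8 - 1*42) - 571/1562)² = ((-8 - 42) - 571/1562)² = (-50 - 571/1562)² = (-78671/1562)² = 6189126241/2439844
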